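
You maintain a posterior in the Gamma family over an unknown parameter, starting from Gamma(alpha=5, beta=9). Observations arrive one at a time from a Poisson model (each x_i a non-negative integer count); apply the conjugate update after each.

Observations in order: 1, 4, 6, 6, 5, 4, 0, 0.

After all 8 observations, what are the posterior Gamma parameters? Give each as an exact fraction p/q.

alpha=31, beta=17

obs 1: x=1 → posterior Gamma(6, 10)
obs 2: x=4 → posterior Gamma(10, 11)
obs 3: x=6 → posterior Gamma(16, 12)
obs 4: x=6 → posterior Gamma(22, 13)
obs 5: x=5 → posterior Gamma(27, 14)
obs 6: x=4 → posterior Gamma(31, 15)
obs 7: x=0 → posterior Gamma(31, 16)
obs 8: x=0 → posterior Gamma(31, 17)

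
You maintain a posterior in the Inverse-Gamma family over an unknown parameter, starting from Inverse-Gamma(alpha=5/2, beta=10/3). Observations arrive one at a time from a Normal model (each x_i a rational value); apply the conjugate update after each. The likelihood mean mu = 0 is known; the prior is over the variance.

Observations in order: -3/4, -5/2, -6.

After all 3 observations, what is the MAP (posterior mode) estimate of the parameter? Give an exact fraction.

obs 1: x=-3/4 → posterior Inverse-Gamma(3, 347/96)
obs 2: x=-5/2 → posterior Inverse-Gamma(7/2, 647/96)
obs 3: x=-6 → posterior Inverse-Gamma(4, 2375/96)

475/96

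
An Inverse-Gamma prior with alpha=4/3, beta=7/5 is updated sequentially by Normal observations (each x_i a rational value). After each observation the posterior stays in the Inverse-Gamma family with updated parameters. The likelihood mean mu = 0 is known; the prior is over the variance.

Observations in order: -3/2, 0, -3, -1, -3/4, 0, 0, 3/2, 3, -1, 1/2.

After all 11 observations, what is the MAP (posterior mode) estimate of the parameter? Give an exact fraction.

6747/3760

obs 1: x=-3/2 → posterior Inverse-Gamma(11/6, 101/40)
obs 2: x=0 → posterior Inverse-Gamma(7/3, 101/40)
obs 3: x=-3 → posterior Inverse-Gamma(17/6, 281/40)
obs 4: x=-1 → posterior Inverse-Gamma(10/3, 301/40)
obs 5: x=-3/4 → posterior Inverse-Gamma(23/6, 1249/160)
obs 6: x=0 → posterior Inverse-Gamma(13/3, 1249/160)
obs 7: x=0 → posterior Inverse-Gamma(29/6, 1249/160)
obs 8: x=3/2 → posterior Inverse-Gamma(16/3, 1429/160)
obs 9: x=3 → posterior Inverse-Gamma(35/6, 2149/160)
obs 10: x=-1 → posterior Inverse-Gamma(19/3, 2229/160)
obs 11: x=1/2 → posterior Inverse-Gamma(41/6, 2249/160)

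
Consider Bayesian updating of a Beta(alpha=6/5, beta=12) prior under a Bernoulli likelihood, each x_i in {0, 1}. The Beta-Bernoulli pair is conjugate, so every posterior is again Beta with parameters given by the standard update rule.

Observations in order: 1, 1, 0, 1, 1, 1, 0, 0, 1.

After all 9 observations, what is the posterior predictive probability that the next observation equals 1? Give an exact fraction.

obs 1: x=1 → posterior Beta(11/5, 12)
obs 2: x=1 → posterior Beta(16/5, 12)
obs 3: x=0 → posterior Beta(16/5, 13)
obs 4: x=1 → posterior Beta(21/5, 13)
obs 5: x=1 → posterior Beta(26/5, 13)
obs 6: x=1 → posterior Beta(31/5, 13)
obs 7: x=0 → posterior Beta(31/5, 14)
obs 8: x=0 → posterior Beta(31/5, 15)
obs 9: x=1 → posterior Beta(36/5, 15)

12/37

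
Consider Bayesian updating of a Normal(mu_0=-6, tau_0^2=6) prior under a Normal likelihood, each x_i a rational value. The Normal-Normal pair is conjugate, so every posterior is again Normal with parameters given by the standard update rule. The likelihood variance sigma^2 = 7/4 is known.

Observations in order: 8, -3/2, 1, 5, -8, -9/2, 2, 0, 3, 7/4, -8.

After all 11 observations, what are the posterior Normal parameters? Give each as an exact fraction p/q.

obs 1: x=8 → posterior Normal(150/31, 42/31)
obs 2: x=-3/2 → posterior Normal(114/55, 42/55)
obs 3: x=1 → posterior Normal(138/79, 42/79)
obs 4: x=5 → posterior Normal(258/103, 42/103)
obs 5: x=-8 → posterior Normal(66/127, 42/127)
obs 6: x=-9/2 → posterior Normal(-42/151, 42/151)
obs 7: x=2 → posterior Normal(6/175, 6/25)
obs 8: x=0 → posterior Normal(6/199, 42/199)
obs 9: x=3 → posterior Normal(78/223, 42/223)
obs 10: x=7/4 → posterior Normal(120/247, 42/247)
obs 11: x=-8 → posterior Normal(-72/271, 42/271)

mu_0=-72/271, tau_0^2=42/271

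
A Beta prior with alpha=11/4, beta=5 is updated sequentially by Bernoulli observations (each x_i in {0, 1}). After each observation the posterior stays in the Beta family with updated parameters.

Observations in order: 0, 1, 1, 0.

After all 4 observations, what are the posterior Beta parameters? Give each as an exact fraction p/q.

obs 1: x=0 → posterior Beta(11/4, 6)
obs 2: x=1 → posterior Beta(15/4, 6)
obs 3: x=1 → posterior Beta(19/4, 6)
obs 4: x=0 → posterior Beta(19/4, 7)

alpha=19/4, beta=7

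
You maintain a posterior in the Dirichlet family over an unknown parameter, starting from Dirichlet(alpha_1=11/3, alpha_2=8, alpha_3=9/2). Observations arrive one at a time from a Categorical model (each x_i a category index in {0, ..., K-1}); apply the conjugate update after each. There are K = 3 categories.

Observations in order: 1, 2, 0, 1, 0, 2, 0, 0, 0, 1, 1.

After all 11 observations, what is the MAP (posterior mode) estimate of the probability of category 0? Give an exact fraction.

obs 1: x=1 → posterior Dirichlet(11/3, 9, 9/2)
obs 2: x=2 → posterior Dirichlet(11/3, 9, 11/2)
obs 3: x=0 → posterior Dirichlet(14/3, 9, 11/2)
obs 4: x=1 → posterior Dirichlet(14/3, 10, 11/2)
obs 5: x=0 → posterior Dirichlet(17/3, 10, 11/2)
obs 6: x=2 → posterior Dirichlet(17/3, 10, 13/2)
obs 7: x=0 → posterior Dirichlet(20/3, 10, 13/2)
obs 8: x=0 → posterior Dirichlet(23/3, 10, 13/2)
obs 9: x=0 → posterior Dirichlet(26/3, 10, 13/2)
obs 10: x=1 → posterior Dirichlet(26/3, 11, 13/2)
obs 11: x=1 → posterior Dirichlet(26/3, 12, 13/2)

46/145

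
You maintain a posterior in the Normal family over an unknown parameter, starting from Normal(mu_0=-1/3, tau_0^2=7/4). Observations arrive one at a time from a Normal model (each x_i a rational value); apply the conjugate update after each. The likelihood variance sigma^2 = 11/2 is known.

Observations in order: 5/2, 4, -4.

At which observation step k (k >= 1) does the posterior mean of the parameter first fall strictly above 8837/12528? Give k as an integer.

k = 2

obs 1: x=5/2 → posterior Normal(61/174, 77/58)
obs 2: x=4 → posterior Normal(229/216, 77/72)
obs 3: x=-4 → posterior Normal(61/258, 77/86)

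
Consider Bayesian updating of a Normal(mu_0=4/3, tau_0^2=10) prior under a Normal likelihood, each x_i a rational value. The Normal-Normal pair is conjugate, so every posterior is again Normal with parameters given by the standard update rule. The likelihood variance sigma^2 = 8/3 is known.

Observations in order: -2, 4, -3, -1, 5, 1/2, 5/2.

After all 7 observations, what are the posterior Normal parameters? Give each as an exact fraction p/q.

obs 1: x=-2 → posterior Normal(-74/57, 40/19)
obs 2: x=4 → posterior Normal(53/51, 20/17)
obs 3: x=-3 → posterior Normal(-29/147, 40/49)
obs 4: x=-1 → posterior Normal(-37/96, 5/8)
obs 5: x=5 → posterior Normal(151/237, 40/79)
obs 6: x=1/2 → posterior Normal(347/564, 20/47)
obs 7: x=5/2 → posterior Normal(286/327, 40/109)

mu_0=286/327, tau_0^2=40/109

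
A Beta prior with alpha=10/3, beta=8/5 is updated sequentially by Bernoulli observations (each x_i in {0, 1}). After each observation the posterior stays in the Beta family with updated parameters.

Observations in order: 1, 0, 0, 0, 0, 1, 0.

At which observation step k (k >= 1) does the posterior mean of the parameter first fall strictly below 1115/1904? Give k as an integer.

obs 1: x=1 → posterior Beta(13/3, 8/5)
obs 2: x=0 → posterior Beta(13/3, 13/5)
obs 3: x=0 → posterior Beta(13/3, 18/5)
obs 4: x=0 → posterior Beta(13/3, 23/5)
obs 5: x=0 → posterior Beta(13/3, 28/5)
obs 6: x=1 → posterior Beta(16/3, 28/5)
obs 7: x=0 → posterior Beta(16/3, 33/5)

k = 3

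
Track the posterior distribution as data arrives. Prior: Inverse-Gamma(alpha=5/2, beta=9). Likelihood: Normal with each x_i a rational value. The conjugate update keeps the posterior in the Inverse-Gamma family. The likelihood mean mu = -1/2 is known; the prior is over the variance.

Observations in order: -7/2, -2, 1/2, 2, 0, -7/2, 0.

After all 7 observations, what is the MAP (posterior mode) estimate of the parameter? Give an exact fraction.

23/7

obs 1: x=-7/2 → posterior Inverse-Gamma(3, 27/2)
obs 2: x=-2 → posterior Inverse-Gamma(7/2, 117/8)
obs 3: x=1/2 → posterior Inverse-Gamma(4, 121/8)
obs 4: x=2 → posterior Inverse-Gamma(9/2, 73/4)
obs 5: x=0 → posterior Inverse-Gamma(5, 147/8)
obs 6: x=-7/2 → posterior Inverse-Gamma(11/2, 183/8)
obs 7: x=0 → posterior Inverse-Gamma(6, 23)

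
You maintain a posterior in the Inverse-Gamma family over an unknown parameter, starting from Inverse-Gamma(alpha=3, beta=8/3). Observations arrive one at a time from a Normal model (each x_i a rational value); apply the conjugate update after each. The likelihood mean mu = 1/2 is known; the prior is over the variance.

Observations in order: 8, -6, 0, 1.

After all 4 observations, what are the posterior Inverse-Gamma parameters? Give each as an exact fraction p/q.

obs 1: x=8 → posterior Inverse-Gamma(7/2, 739/24)
obs 2: x=-6 → posterior Inverse-Gamma(4, 623/12)
obs 3: x=0 → posterior Inverse-Gamma(9/2, 1249/24)
obs 4: x=1 → posterior Inverse-Gamma(5, 313/6)

alpha=5, beta=313/6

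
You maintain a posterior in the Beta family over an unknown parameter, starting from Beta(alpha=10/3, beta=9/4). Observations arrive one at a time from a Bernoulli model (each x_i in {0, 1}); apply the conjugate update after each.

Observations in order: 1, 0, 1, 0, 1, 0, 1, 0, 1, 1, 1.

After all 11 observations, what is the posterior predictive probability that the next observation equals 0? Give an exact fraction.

75/199

obs 1: x=1 → posterior Beta(13/3, 9/4)
obs 2: x=0 → posterior Beta(13/3, 13/4)
obs 3: x=1 → posterior Beta(16/3, 13/4)
obs 4: x=0 → posterior Beta(16/3, 17/4)
obs 5: x=1 → posterior Beta(19/3, 17/4)
obs 6: x=0 → posterior Beta(19/3, 21/4)
obs 7: x=1 → posterior Beta(22/3, 21/4)
obs 8: x=0 → posterior Beta(22/3, 25/4)
obs 9: x=1 → posterior Beta(25/3, 25/4)
obs 10: x=1 → posterior Beta(28/3, 25/4)
obs 11: x=1 → posterior Beta(31/3, 25/4)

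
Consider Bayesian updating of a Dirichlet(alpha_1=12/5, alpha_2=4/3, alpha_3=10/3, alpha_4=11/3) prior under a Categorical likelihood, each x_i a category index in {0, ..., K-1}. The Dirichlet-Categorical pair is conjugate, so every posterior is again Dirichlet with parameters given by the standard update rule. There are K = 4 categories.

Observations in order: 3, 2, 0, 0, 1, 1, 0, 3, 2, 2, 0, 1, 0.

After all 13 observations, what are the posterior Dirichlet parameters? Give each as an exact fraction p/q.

obs 1: x=3 → posterior Dirichlet(12/5, 4/3, 10/3, 14/3)
obs 2: x=2 → posterior Dirichlet(12/5, 4/3, 13/3, 14/3)
obs 3: x=0 → posterior Dirichlet(17/5, 4/3, 13/3, 14/3)
obs 4: x=0 → posterior Dirichlet(22/5, 4/3, 13/3, 14/3)
obs 5: x=1 → posterior Dirichlet(22/5, 7/3, 13/3, 14/3)
obs 6: x=1 → posterior Dirichlet(22/5, 10/3, 13/3, 14/3)
obs 7: x=0 → posterior Dirichlet(27/5, 10/3, 13/3, 14/3)
obs 8: x=3 → posterior Dirichlet(27/5, 10/3, 13/3, 17/3)
obs 9: x=2 → posterior Dirichlet(27/5, 10/3, 16/3, 17/3)
obs 10: x=2 → posterior Dirichlet(27/5, 10/3, 19/3, 17/3)
obs 11: x=0 → posterior Dirichlet(32/5, 10/3, 19/3, 17/3)
obs 12: x=1 → posterior Dirichlet(32/5, 13/3, 19/3, 17/3)
obs 13: x=0 → posterior Dirichlet(37/5, 13/3, 19/3, 17/3)

alpha_1=37/5, alpha_2=13/3, alpha_3=19/3, alpha_4=17/3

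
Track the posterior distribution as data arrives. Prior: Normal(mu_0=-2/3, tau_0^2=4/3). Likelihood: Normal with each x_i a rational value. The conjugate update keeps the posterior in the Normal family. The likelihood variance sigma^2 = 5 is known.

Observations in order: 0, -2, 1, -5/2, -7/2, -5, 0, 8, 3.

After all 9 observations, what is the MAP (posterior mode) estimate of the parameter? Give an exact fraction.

-14/51

obs 1: x=0 → posterior Normal(-10/19, 20/19)
obs 2: x=-2 → posterior Normal(-18/23, 20/23)
obs 3: x=1 → posterior Normal(-14/27, 20/27)
obs 4: x=-5/2 → posterior Normal(-24/31, 20/31)
obs 5: x=-7/2 → posterior Normal(-38/35, 4/7)
obs 6: x=-5 → posterior Normal(-58/39, 20/39)
obs 7: x=0 → posterior Normal(-58/43, 20/43)
obs 8: x=8 → posterior Normal(-26/47, 20/47)
obs 9: x=3 → posterior Normal(-14/51, 20/51)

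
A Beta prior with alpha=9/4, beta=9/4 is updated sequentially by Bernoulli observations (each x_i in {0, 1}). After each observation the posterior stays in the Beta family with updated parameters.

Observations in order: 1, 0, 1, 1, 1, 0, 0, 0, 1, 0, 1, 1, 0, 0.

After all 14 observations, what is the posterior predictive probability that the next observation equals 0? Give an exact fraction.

obs 1: x=1 → posterior Beta(13/4, 9/4)
obs 2: x=0 → posterior Beta(13/4, 13/4)
obs 3: x=1 → posterior Beta(17/4, 13/4)
obs 4: x=1 → posterior Beta(21/4, 13/4)
obs 5: x=1 → posterior Beta(25/4, 13/4)
obs 6: x=0 → posterior Beta(25/4, 17/4)
obs 7: x=0 → posterior Beta(25/4, 21/4)
obs 8: x=0 → posterior Beta(25/4, 25/4)
obs 9: x=1 → posterior Beta(29/4, 25/4)
obs 10: x=0 → posterior Beta(29/4, 29/4)
obs 11: x=1 → posterior Beta(33/4, 29/4)
obs 12: x=1 → posterior Beta(37/4, 29/4)
obs 13: x=0 → posterior Beta(37/4, 33/4)
obs 14: x=0 → posterior Beta(37/4, 37/4)

1/2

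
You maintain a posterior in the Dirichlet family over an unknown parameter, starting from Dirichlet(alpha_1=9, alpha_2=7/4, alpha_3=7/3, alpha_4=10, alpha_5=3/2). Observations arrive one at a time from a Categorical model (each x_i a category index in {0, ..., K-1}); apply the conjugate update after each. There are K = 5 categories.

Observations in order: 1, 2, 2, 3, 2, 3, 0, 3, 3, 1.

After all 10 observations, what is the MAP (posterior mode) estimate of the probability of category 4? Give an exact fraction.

obs 1: x=1 → posterior Dirichlet(9, 11/4, 7/3, 10, 3/2)
obs 2: x=2 → posterior Dirichlet(9, 11/4, 10/3, 10, 3/2)
obs 3: x=2 → posterior Dirichlet(9, 11/4, 13/3, 10, 3/2)
obs 4: x=3 → posterior Dirichlet(9, 11/4, 13/3, 11, 3/2)
obs 5: x=2 → posterior Dirichlet(9, 11/4, 16/3, 11, 3/2)
obs 6: x=3 → posterior Dirichlet(9, 11/4, 16/3, 12, 3/2)
obs 7: x=0 → posterior Dirichlet(10, 11/4, 16/3, 12, 3/2)
obs 8: x=3 → posterior Dirichlet(10, 11/4, 16/3, 13, 3/2)
obs 9: x=3 → posterior Dirichlet(10, 11/4, 16/3, 14, 3/2)
obs 10: x=1 → posterior Dirichlet(10, 15/4, 16/3, 14, 3/2)

6/355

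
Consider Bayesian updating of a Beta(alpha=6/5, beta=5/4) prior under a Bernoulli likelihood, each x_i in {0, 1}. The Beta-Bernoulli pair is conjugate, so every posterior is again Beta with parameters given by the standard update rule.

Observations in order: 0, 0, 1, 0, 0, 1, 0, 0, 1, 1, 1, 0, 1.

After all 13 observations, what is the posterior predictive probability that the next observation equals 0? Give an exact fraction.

55/103

obs 1: x=0 → posterior Beta(6/5, 9/4)
obs 2: x=0 → posterior Beta(6/5, 13/4)
obs 3: x=1 → posterior Beta(11/5, 13/4)
obs 4: x=0 → posterior Beta(11/5, 17/4)
obs 5: x=0 → posterior Beta(11/5, 21/4)
obs 6: x=1 → posterior Beta(16/5, 21/4)
obs 7: x=0 → posterior Beta(16/5, 25/4)
obs 8: x=0 → posterior Beta(16/5, 29/4)
obs 9: x=1 → posterior Beta(21/5, 29/4)
obs 10: x=1 → posterior Beta(26/5, 29/4)
obs 11: x=1 → posterior Beta(31/5, 29/4)
obs 12: x=0 → posterior Beta(31/5, 33/4)
obs 13: x=1 → posterior Beta(36/5, 33/4)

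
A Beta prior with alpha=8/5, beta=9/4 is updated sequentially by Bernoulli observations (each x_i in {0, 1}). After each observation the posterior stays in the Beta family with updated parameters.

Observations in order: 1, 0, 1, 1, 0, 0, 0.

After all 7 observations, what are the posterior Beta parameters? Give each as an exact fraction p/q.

obs 1: x=1 → posterior Beta(13/5, 9/4)
obs 2: x=0 → posterior Beta(13/5, 13/4)
obs 3: x=1 → posterior Beta(18/5, 13/4)
obs 4: x=1 → posterior Beta(23/5, 13/4)
obs 5: x=0 → posterior Beta(23/5, 17/4)
obs 6: x=0 → posterior Beta(23/5, 21/4)
obs 7: x=0 → posterior Beta(23/5, 25/4)

alpha=23/5, beta=25/4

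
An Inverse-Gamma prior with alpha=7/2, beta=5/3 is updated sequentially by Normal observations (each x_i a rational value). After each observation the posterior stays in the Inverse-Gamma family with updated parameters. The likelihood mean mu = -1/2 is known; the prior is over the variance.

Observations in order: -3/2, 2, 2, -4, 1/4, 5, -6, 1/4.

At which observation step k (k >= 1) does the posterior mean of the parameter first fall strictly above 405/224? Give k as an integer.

k = 3

obs 1: x=-3/2 → posterior Inverse-Gamma(4, 13/6)
obs 2: x=2 → posterior Inverse-Gamma(9/2, 127/24)
obs 3: x=2 → posterior Inverse-Gamma(5, 101/12)
obs 4: x=-4 → posterior Inverse-Gamma(11/2, 349/24)
obs 5: x=1/4 → posterior Inverse-Gamma(6, 1423/96)
obs 6: x=5 → posterior Inverse-Gamma(13/2, 2875/96)
obs 7: x=-6 → posterior Inverse-Gamma(7, 4327/96)
obs 8: x=1/4 → posterior Inverse-Gamma(15/2, 2177/48)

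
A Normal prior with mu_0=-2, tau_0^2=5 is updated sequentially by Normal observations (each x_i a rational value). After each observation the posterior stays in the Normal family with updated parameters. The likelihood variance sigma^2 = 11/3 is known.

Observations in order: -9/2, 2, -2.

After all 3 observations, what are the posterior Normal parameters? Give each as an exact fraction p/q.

obs 1: x=-9/2 → posterior Normal(-179/52, 55/26)
obs 2: x=2 → posterior Normal(-119/82, 55/41)
obs 3: x=-2 → posterior Normal(-179/112, 55/56)

mu_0=-179/112, tau_0^2=55/56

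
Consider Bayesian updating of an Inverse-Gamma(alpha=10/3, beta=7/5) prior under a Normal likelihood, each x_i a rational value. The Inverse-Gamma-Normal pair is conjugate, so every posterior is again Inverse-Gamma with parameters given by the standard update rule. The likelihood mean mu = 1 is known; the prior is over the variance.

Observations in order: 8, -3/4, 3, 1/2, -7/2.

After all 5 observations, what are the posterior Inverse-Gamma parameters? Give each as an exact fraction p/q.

obs 1: x=8 → posterior Inverse-Gamma(23/6, 259/10)
obs 2: x=-3/4 → posterior Inverse-Gamma(13/3, 4389/160)
obs 3: x=3 → posterior Inverse-Gamma(29/6, 4709/160)
obs 4: x=1/2 → posterior Inverse-Gamma(16/3, 4729/160)
obs 5: x=-7/2 → posterior Inverse-Gamma(35/6, 6349/160)

alpha=35/6, beta=6349/160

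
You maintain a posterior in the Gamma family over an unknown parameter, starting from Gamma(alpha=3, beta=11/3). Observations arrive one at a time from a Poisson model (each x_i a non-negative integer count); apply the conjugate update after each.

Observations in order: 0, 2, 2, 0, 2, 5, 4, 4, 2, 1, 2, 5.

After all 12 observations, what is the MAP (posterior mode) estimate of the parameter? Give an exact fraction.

93/47

obs 1: x=0 → posterior Gamma(3, 14/3)
obs 2: x=2 → posterior Gamma(5, 17/3)
obs 3: x=2 → posterior Gamma(7, 20/3)
obs 4: x=0 → posterior Gamma(7, 23/3)
obs 5: x=2 → posterior Gamma(9, 26/3)
obs 6: x=5 → posterior Gamma(14, 29/3)
obs 7: x=4 → posterior Gamma(18, 32/3)
obs 8: x=4 → posterior Gamma(22, 35/3)
obs 9: x=2 → posterior Gamma(24, 38/3)
obs 10: x=1 → posterior Gamma(25, 41/3)
obs 11: x=2 → posterior Gamma(27, 44/3)
obs 12: x=5 → posterior Gamma(32, 47/3)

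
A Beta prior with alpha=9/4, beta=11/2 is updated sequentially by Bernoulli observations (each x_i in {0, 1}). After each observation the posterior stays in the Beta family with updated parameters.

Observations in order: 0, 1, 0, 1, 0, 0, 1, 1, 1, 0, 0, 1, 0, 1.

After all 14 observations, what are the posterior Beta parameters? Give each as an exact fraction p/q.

obs 1: x=0 → posterior Beta(9/4, 13/2)
obs 2: x=1 → posterior Beta(13/4, 13/2)
obs 3: x=0 → posterior Beta(13/4, 15/2)
obs 4: x=1 → posterior Beta(17/4, 15/2)
obs 5: x=0 → posterior Beta(17/4, 17/2)
obs 6: x=0 → posterior Beta(17/4, 19/2)
obs 7: x=1 → posterior Beta(21/4, 19/2)
obs 8: x=1 → posterior Beta(25/4, 19/2)
obs 9: x=1 → posterior Beta(29/4, 19/2)
obs 10: x=0 → posterior Beta(29/4, 21/2)
obs 11: x=0 → posterior Beta(29/4, 23/2)
obs 12: x=1 → posterior Beta(33/4, 23/2)
obs 13: x=0 → posterior Beta(33/4, 25/2)
obs 14: x=1 → posterior Beta(37/4, 25/2)

alpha=37/4, beta=25/2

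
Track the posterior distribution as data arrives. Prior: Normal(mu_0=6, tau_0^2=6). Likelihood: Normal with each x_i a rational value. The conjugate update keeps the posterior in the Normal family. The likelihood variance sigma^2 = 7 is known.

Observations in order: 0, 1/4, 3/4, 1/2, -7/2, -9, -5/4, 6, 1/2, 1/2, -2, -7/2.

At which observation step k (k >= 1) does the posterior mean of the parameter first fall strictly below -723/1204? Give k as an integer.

k = 7

obs 1: x=0 → posterior Normal(42/13, 42/13)
obs 2: x=1/4 → posterior Normal(87/38, 42/19)
obs 3: x=3/4 → posterior Normal(48/25, 42/25)
obs 4: x=1/2 → posterior Normal(51/31, 42/31)
obs 5: x=-7/2 → posterior Normal(30/37, 42/37)
obs 6: x=-9 → posterior Normal(-24/43, 42/43)
obs 7: x=-5/4 → posterior Normal(-9/14, 6/7)
obs 8: x=6 → posterior Normal(9/110, 42/55)
obs 9: x=1/2 → posterior Normal(15/122, 42/61)
obs 10: x=1/2 → posterior Normal(21/134, 42/67)
obs 11: x=-2 → posterior Normal(-3/146, 42/73)
obs 12: x=-7/2 → posterior Normal(-45/158, 42/79)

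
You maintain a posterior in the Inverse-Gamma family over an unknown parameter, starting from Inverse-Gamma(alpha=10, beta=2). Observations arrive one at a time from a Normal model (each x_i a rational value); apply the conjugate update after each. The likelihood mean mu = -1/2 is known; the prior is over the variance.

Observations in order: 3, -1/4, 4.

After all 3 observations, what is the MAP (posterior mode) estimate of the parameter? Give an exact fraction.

obs 1: x=3 → posterior Inverse-Gamma(21/2, 65/8)
obs 2: x=-1/4 → posterior Inverse-Gamma(11, 261/32)
obs 3: x=4 → posterior Inverse-Gamma(23/2, 585/32)

117/80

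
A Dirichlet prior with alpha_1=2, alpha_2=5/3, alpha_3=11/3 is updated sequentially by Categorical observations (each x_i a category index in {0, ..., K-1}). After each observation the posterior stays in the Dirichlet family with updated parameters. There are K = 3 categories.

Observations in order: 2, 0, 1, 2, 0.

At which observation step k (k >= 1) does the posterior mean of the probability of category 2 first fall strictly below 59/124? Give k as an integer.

obs 1: x=2 → posterior Dirichlet(2, 5/3, 14/3)
obs 2: x=0 → posterior Dirichlet(3, 5/3, 14/3)
obs 3: x=1 → posterior Dirichlet(3, 8/3, 14/3)
obs 4: x=2 → posterior Dirichlet(3, 8/3, 17/3)
obs 5: x=0 → posterior Dirichlet(4, 8/3, 17/3)

k = 3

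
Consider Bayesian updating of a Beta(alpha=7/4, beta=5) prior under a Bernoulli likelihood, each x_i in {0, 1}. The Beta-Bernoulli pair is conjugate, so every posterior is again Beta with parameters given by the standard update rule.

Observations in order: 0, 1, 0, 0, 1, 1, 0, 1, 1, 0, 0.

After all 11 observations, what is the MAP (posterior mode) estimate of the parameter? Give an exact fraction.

obs 1: x=0 → posterior Beta(7/4, 6)
obs 2: x=1 → posterior Beta(11/4, 6)
obs 3: x=0 → posterior Beta(11/4, 7)
obs 4: x=0 → posterior Beta(11/4, 8)
obs 5: x=1 → posterior Beta(15/4, 8)
obs 6: x=1 → posterior Beta(19/4, 8)
obs 7: x=0 → posterior Beta(19/4, 9)
obs 8: x=1 → posterior Beta(23/4, 9)
obs 9: x=1 → posterior Beta(27/4, 9)
obs 10: x=0 → posterior Beta(27/4, 10)
obs 11: x=0 → posterior Beta(27/4, 11)

23/63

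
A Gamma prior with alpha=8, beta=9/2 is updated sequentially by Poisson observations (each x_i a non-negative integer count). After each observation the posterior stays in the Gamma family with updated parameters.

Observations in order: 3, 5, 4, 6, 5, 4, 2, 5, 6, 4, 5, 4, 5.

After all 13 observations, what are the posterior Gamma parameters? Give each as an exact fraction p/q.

obs 1: x=3 → posterior Gamma(11, 11/2)
obs 2: x=5 → posterior Gamma(16, 13/2)
obs 3: x=4 → posterior Gamma(20, 15/2)
obs 4: x=6 → posterior Gamma(26, 17/2)
obs 5: x=5 → posterior Gamma(31, 19/2)
obs 6: x=4 → posterior Gamma(35, 21/2)
obs 7: x=2 → posterior Gamma(37, 23/2)
obs 8: x=5 → posterior Gamma(42, 25/2)
obs 9: x=6 → posterior Gamma(48, 27/2)
obs 10: x=4 → posterior Gamma(52, 29/2)
obs 11: x=5 → posterior Gamma(57, 31/2)
obs 12: x=4 → posterior Gamma(61, 33/2)
obs 13: x=5 → posterior Gamma(66, 35/2)

alpha=66, beta=35/2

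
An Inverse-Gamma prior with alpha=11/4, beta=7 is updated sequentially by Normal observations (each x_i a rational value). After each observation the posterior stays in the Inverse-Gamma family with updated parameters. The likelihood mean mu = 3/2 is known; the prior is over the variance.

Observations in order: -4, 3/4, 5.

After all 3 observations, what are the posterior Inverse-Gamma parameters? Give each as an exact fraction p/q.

alpha=17/4, beta=913/32

obs 1: x=-4 → posterior Inverse-Gamma(13/4, 177/8)
obs 2: x=3/4 → posterior Inverse-Gamma(15/4, 717/32)
obs 3: x=5 → posterior Inverse-Gamma(17/4, 913/32)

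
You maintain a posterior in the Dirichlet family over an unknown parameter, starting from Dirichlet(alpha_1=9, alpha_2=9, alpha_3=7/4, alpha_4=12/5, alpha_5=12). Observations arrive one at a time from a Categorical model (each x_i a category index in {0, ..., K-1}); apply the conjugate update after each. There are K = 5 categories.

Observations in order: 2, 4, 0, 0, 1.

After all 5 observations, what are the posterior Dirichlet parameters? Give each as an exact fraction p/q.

obs 1: x=2 → posterior Dirichlet(9, 9, 11/4, 12/5, 12)
obs 2: x=4 → posterior Dirichlet(9, 9, 11/4, 12/5, 13)
obs 3: x=0 → posterior Dirichlet(10, 9, 11/4, 12/5, 13)
obs 4: x=0 → posterior Dirichlet(11, 9, 11/4, 12/5, 13)
obs 5: x=1 → posterior Dirichlet(11, 10, 11/4, 12/5, 13)

alpha_1=11, alpha_2=10, alpha_3=11/4, alpha_4=12/5, alpha_5=13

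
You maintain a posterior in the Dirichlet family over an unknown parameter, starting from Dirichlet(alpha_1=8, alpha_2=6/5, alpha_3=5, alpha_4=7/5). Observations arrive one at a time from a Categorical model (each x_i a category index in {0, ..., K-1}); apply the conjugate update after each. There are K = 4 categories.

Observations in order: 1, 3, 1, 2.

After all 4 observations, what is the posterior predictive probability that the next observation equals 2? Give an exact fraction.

obs 1: x=1 → posterior Dirichlet(8, 11/5, 5, 7/5)
obs 2: x=3 → posterior Dirichlet(8, 11/5, 5, 12/5)
obs 3: x=1 → posterior Dirichlet(8, 16/5, 5, 12/5)
obs 4: x=2 → posterior Dirichlet(8, 16/5, 6, 12/5)

15/49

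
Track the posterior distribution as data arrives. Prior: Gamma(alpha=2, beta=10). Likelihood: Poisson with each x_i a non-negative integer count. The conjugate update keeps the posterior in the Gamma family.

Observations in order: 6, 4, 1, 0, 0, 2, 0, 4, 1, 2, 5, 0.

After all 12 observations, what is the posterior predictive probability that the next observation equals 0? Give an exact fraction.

obs 1: x=6 → posterior Gamma(8, 11)
obs 2: x=4 → posterior Gamma(12, 12)
obs 3: x=1 → posterior Gamma(13, 13)
obs 4: x=0 → posterior Gamma(13, 14)
obs 5: x=0 → posterior Gamma(13, 15)
obs 6: x=2 → posterior Gamma(15, 16)
obs 7: x=0 → posterior Gamma(15, 17)
obs 8: x=4 → posterior Gamma(19, 18)
obs 9: x=1 → posterior Gamma(20, 19)
obs 10: x=2 → posterior Gamma(22, 20)
obs 11: x=5 → posterior Gamma(27, 21)
obs 12: x=0 → posterior Gamma(27, 22)

1759593634476317566025195247357657088/5843211045545439551605946764725979847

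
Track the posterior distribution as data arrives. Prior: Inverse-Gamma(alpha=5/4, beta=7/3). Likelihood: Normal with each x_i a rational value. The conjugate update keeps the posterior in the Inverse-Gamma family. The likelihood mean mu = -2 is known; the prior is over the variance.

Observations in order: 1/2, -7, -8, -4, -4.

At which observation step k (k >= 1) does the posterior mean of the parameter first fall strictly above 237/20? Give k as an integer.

k = 2

obs 1: x=1/2 → posterior Inverse-Gamma(7/4, 131/24)
obs 2: x=-7 → posterior Inverse-Gamma(9/4, 431/24)
obs 3: x=-8 → posterior Inverse-Gamma(11/4, 863/24)
obs 4: x=-4 → posterior Inverse-Gamma(13/4, 911/24)
obs 5: x=-4 → posterior Inverse-Gamma(15/4, 959/24)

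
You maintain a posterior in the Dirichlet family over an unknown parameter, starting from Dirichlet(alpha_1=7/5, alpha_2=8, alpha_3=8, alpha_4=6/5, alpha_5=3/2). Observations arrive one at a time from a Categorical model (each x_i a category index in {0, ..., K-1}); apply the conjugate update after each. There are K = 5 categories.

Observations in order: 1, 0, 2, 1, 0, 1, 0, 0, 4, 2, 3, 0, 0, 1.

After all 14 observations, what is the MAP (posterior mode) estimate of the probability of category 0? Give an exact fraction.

64/291

obs 1: x=1 → posterior Dirichlet(7/5, 9, 8, 6/5, 3/2)
obs 2: x=0 → posterior Dirichlet(12/5, 9, 8, 6/5, 3/2)
obs 3: x=2 → posterior Dirichlet(12/5, 9, 9, 6/5, 3/2)
obs 4: x=1 → posterior Dirichlet(12/5, 10, 9, 6/5, 3/2)
obs 5: x=0 → posterior Dirichlet(17/5, 10, 9, 6/5, 3/2)
obs 6: x=1 → posterior Dirichlet(17/5, 11, 9, 6/5, 3/2)
obs 7: x=0 → posterior Dirichlet(22/5, 11, 9, 6/5, 3/2)
obs 8: x=0 → posterior Dirichlet(27/5, 11, 9, 6/5, 3/2)
obs 9: x=4 → posterior Dirichlet(27/5, 11, 9, 6/5, 5/2)
obs 10: x=2 → posterior Dirichlet(27/5, 11, 10, 6/5, 5/2)
obs 11: x=3 → posterior Dirichlet(27/5, 11, 10, 11/5, 5/2)
obs 12: x=0 → posterior Dirichlet(32/5, 11, 10, 11/5, 5/2)
obs 13: x=0 → posterior Dirichlet(37/5, 11, 10, 11/5, 5/2)
obs 14: x=1 → posterior Dirichlet(37/5, 12, 10, 11/5, 5/2)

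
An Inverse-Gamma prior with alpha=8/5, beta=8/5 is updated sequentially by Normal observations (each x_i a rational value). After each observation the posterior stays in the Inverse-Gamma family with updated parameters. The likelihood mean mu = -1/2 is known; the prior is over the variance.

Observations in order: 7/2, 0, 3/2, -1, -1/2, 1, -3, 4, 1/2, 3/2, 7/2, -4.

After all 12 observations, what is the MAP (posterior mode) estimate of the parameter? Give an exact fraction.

obs 1: x=7/2 → posterior Inverse-Gamma(21/10, 48/5)
obs 2: x=0 → posterior Inverse-Gamma(13/5, 389/40)
obs 3: x=3/2 → posterior Inverse-Gamma(31/10, 469/40)
obs 4: x=-1 → posterior Inverse-Gamma(18/5, 237/20)
obs 5: x=-1/2 → posterior Inverse-Gamma(41/10, 237/20)
obs 6: x=1 → posterior Inverse-Gamma(23/5, 519/40)
obs 7: x=-3 → posterior Inverse-Gamma(51/10, 161/10)
obs 8: x=4 → posterior Inverse-Gamma(28/5, 1049/40)
obs 9: x=1/2 → posterior Inverse-Gamma(61/10, 1069/40)
obs 10: x=3/2 → posterior Inverse-Gamma(33/5, 1149/40)
obs 11: x=7/2 → posterior Inverse-Gamma(71/10, 1469/40)
obs 12: x=-4 → posterior Inverse-Gamma(38/5, 857/20)

857/172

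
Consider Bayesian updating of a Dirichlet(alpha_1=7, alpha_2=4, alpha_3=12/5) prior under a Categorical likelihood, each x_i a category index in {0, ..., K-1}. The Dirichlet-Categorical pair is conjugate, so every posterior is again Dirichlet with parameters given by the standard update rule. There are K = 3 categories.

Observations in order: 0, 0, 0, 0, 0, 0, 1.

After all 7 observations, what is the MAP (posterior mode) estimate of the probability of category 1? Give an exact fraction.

20/87

obs 1: x=0 → posterior Dirichlet(8, 4, 12/5)
obs 2: x=0 → posterior Dirichlet(9, 4, 12/5)
obs 3: x=0 → posterior Dirichlet(10, 4, 12/5)
obs 4: x=0 → posterior Dirichlet(11, 4, 12/5)
obs 5: x=0 → posterior Dirichlet(12, 4, 12/5)
obs 6: x=0 → posterior Dirichlet(13, 4, 12/5)
obs 7: x=1 → posterior Dirichlet(13, 5, 12/5)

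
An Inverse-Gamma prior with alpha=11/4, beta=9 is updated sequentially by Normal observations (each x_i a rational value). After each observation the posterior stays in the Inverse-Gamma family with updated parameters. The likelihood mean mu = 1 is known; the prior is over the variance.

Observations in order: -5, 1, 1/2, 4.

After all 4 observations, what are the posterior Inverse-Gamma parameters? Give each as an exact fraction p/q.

alpha=19/4, beta=253/8

obs 1: x=-5 → posterior Inverse-Gamma(13/4, 27)
obs 2: x=1 → posterior Inverse-Gamma(15/4, 27)
obs 3: x=1/2 → posterior Inverse-Gamma(17/4, 217/8)
obs 4: x=4 → posterior Inverse-Gamma(19/4, 253/8)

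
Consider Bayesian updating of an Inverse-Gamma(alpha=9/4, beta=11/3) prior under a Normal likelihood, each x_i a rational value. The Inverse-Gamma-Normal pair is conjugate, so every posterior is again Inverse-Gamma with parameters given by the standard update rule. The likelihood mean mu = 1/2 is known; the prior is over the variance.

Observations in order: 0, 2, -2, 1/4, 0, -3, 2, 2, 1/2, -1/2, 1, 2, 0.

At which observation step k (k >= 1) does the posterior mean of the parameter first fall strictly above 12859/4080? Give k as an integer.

k = 6

obs 1: x=0 → posterior Inverse-Gamma(11/4, 91/24)
obs 2: x=2 → posterior Inverse-Gamma(13/4, 59/12)
obs 3: x=-2 → posterior Inverse-Gamma(15/4, 193/24)
obs 4: x=1/4 → posterior Inverse-Gamma(17/4, 775/96)
obs 5: x=0 → posterior Inverse-Gamma(19/4, 787/96)
obs 6: x=-3 → posterior Inverse-Gamma(21/4, 1375/96)
obs 7: x=2 → posterior Inverse-Gamma(23/4, 1483/96)
obs 8: x=2 → posterior Inverse-Gamma(25/4, 1591/96)
obs 9: x=1/2 → posterior Inverse-Gamma(27/4, 1591/96)
obs 10: x=-1/2 → posterior Inverse-Gamma(29/4, 1639/96)
obs 11: x=1 → posterior Inverse-Gamma(31/4, 1651/96)
obs 12: x=2 → posterior Inverse-Gamma(33/4, 1759/96)
obs 13: x=0 → posterior Inverse-Gamma(35/4, 1771/96)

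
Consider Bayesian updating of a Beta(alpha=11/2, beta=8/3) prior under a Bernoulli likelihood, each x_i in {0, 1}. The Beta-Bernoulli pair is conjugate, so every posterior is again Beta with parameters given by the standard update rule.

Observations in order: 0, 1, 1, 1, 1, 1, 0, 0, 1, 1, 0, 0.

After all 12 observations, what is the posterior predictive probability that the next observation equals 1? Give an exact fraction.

obs 1: x=0 → posterior Beta(11/2, 11/3)
obs 2: x=1 → posterior Beta(13/2, 11/3)
obs 3: x=1 → posterior Beta(15/2, 11/3)
obs 4: x=1 → posterior Beta(17/2, 11/3)
obs 5: x=1 → posterior Beta(19/2, 11/3)
obs 6: x=1 → posterior Beta(21/2, 11/3)
obs 7: x=0 → posterior Beta(21/2, 14/3)
obs 8: x=0 → posterior Beta(21/2, 17/3)
obs 9: x=1 → posterior Beta(23/2, 17/3)
obs 10: x=1 → posterior Beta(25/2, 17/3)
obs 11: x=0 → posterior Beta(25/2, 20/3)
obs 12: x=0 → posterior Beta(25/2, 23/3)

75/121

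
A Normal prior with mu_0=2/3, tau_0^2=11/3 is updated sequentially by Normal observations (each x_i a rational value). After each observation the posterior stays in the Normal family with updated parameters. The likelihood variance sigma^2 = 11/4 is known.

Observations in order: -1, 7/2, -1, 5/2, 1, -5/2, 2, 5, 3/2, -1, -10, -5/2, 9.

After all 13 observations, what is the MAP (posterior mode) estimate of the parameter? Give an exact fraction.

obs 1: x=-1 → posterior Normal(-2/7, 11/7)
obs 2: x=7/2 → posterior Normal(12/11, 1)
obs 3: x=-1 → posterior Normal(8/15, 11/15)
obs 4: x=5/2 → posterior Normal(18/19, 11/19)
obs 5: x=1 → posterior Normal(22/23, 11/23)
obs 6: x=-5/2 → posterior Normal(4/9, 11/27)
obs 7: x=2 → posterior Normal(20/31, 11/31)
obs 8: x=5 → posterior Normal(8/7, 11/35)
obs 9: x=3/2 → posterior Normal(46/39, 11/39)
obs 10: x=-1 → posterior Normal(42/43, 11/43)
obs 11: x=-10 → posterior Normal(2/47, 11/47)
obs 12: x=-5/2 → posterior Normal(-8/51, 11/51)
obs 13: x=9 → posterior Normal(28/55, 1/5)

28/55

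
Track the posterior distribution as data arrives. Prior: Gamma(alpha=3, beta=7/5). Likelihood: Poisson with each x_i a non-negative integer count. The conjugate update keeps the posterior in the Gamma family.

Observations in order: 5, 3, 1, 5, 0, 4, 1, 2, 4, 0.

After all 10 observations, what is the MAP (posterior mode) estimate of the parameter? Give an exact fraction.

45/19

obs 1: x=5 → posterior Gamma(8, 12/5)
obs 2: x=3 → posterior Gamma(11, 17/5)
obs 3: x=1 → posterior Gamma(12, 22/5)
obs 4: x=5 → posterior Gamma(17, 27/5)
obs 5: x=0 → posterior Gamma(17, 32/5)
obs 6: x=4 → posterior Gamma(21, 37/5)
obs 7: x=1 → posterior Gamma(22, 42/5)
obs 8: x=2 → posterior Gamma(24, 47/5)
obs 9: x=4 → posterior Gamma(28, 52/5)
obs 10: x=0 → posterior Gamma(28, 57/5)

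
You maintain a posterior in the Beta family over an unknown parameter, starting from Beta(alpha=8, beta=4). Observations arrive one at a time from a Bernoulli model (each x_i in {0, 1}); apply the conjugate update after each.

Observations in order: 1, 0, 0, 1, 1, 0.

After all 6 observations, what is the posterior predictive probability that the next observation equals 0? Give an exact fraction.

obs 1: x=1 → posterior Beta(9, 4)
obs 2: x=0 → posterior Beta(9, 5)
obs 3: x=0 → posterior Beta(9, 6)
obs 4: x=1 → posterior Beta(10, 6)
obs 5: x=1 → posterior Beta(11, 6)
obs 6: x=0 → posterior Beta(11, 7)

7/18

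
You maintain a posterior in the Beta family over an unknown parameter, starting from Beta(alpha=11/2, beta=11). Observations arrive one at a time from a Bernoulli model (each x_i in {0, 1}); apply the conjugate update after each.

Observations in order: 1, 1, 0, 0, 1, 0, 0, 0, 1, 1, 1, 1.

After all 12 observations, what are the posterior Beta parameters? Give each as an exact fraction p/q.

alpha=25/2, beta=16

obs 1: x=1 → posterior Beta(13/2, 11)
obs 2: x=1 → posterior Beta(15/2, 11)
obs 3: x=0 → posterior Beta(15/2, 12)
obs 4: x=0 → posterior Beta(15/2, 13)
obs 5: x=1 → posterior Beta(17/2, 13)
obs 6: x=0 → posterior Beta(17/2, 14)
obs 7: x=0 → posterior Beta(17/2, 15)
obs 8: x=0 → posterior Beta(17/2, 16)
obs 9: x=1 → posterior Beta(19/2, 16)
obs 10: x=1 → posterior Beta(21/2, 16)
obs 11: x=1 → posterior Beta(23/2, 16)
obs 12: x=1 → posterior Beta(25/2, 16)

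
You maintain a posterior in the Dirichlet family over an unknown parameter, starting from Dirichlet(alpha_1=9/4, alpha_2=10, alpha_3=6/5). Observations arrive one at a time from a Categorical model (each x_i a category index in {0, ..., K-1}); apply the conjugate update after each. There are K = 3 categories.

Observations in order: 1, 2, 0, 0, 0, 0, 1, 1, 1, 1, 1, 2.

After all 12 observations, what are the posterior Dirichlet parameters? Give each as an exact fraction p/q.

obs 1: x=1 → posterior Dirichlet(9/4, 11, 6/5)
obs 2: x=2 → posterior Dirichlet(9/4, 11, 11/5)
obs 3: x=0 → posterior Dirichlet(13/4, 11, 11/5)
obs 4: x=0 → posterior Dirichlet(17/4, 11, 11/5)
obs 5: x=0 → posterior Dirichlet(21/4, 11, 11/5)
obs 6: x=0 → posterior Dirichlet(25/4, 11, 11/5)
obs 7: x=1 → posterior Dirichlet(25/4, 12, 11/5)
obs 8: x=1 → posterior Dirichlet(25/4, 13, 11/5)
obs 9: x=1 → posterior Dirichlet(25/4, 14, 11/5)
obs 10: x=1 → posterior Dirichlet(25/4, 15, 11/5)
obs 11: x=1 → posterior Dirichlet(25/4, 16, 11/5)
obs 12: x=2 → posterior Dirichlet(25/4, 16, 16/5)

alpha_1=25/4, alpha_2=16, alpha_3=16/5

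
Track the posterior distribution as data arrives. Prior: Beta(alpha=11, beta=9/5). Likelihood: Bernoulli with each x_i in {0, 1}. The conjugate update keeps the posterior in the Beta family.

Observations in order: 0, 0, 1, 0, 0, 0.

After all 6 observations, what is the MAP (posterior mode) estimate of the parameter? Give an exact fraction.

55/84

obs 1: x=0 → posterior Beta(11, 14/5)
obs 2: x=0 → posterior Beta(11, 19/5)
obs 3: x=1 → posterior Beta(12, 19/5)
obs 4: x=0 → posterior Beta(12, 24/5)
obs 5: x=0 → posterior Beta(12, 29/5)
obs 6: x=0 → posterior Beta(12, 34/5)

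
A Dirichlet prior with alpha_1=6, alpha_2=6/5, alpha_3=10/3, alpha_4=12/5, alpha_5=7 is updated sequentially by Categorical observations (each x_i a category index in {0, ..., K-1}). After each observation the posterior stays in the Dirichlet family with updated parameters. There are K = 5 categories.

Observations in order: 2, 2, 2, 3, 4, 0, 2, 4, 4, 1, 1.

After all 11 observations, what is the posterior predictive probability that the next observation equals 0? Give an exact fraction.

obs 1: x=2 → posterior Dirichlet(6, 6/5, 13/3, 12/5, 7)
obs 2: x=2 → posterior Dirichlet(6, 6/5, 16/3, 12/5, 7)
obs 3: x=2 → posterior Dirichlet(6, 6/5, 19/3, 12/5, 7)
obs 4: x=3 → posterior Dirichlet(6, 6/5, 19/3, 17/5, 7)
obs 5: x=4 → posterior Dirichlet(6, 6/5, 19/3, 17/5, 8)
obs 6: x=0 → posterior Dirichlet(7, 6/5, 19/3, 17/5, 8)
obs 7: x=2 → posterior Dirichlet(7, 6/5, 22/3, 17/5, 8)
obs 8: x=4 → posterior Dirichlet(7, 6/5, 22/3, 17/5, 9)
obs 9: x=4 → posterior Dirichlet(7, 6/5, 22/3, 17/5, 10)
obs 10: x=1 → posterior Dirichlet(7, 11/5, 22/3, 17/5, 10)
obs 11: x=1 → posterior Dirichlet(7, 16/5, 22/3, 17/5, 10)

105/464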